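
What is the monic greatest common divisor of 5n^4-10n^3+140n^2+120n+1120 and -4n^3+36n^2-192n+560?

Repeated division with remainder:
  5n^4-10n^3+140n^2+120n+1120 = (-(5/4)n-35/4)(-4n^3+36n^2-192n+560) + (215n^2-860n+6020)
  -4n^3+36n^2-192n+560 = (-(4/215)n+4/43)(215n^2-860n+6020) + (0)
Last nonzero remainder: 215n^2-860n+6020. Dividing through by 215 gives the monic gcd n^2-4n+28.

n^2-4n+28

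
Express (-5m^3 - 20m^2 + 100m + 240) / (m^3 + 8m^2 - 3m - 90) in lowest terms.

(-5m^2 + 10m + 40)/(m^2 + 2m - 15)

Apply the Euclidean algorithm:
  -5m^3 - 20m^2 + 100m + 240 = (-5)(m^3 + 8m^2 - 3m - 90) + (20m^2 + 85m - 210)
  m^3 + 8m^2 - 3m - 90 = ((1/20)m + 3/16)(20m^2 + 85m - 210) + (-(135/16)m - 405/8)
  20m^2 + 85m - 210 = (-(64/27)m + 112/27)(-(135/16)m - 405/8) + (0)
Last nonzero remainder: -(135/16)m - 405/8. Dividing through by -135/16 gives the monic gcd m + 6.
Cancel m + 6 from numerator and denominator to get the reduced form.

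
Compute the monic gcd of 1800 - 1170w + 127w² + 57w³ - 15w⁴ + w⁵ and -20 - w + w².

Euclidean algorithm in ℚ[w]:
  w⁵ - 15w⁴ + 57w³ + 127w² - 1170w + 1800 = (w³ - 14w² + 63w - 90)(w² - w - 20) + (0)
The last nonzero remainder w² - w - 20 is already monic.

-20 - w + w²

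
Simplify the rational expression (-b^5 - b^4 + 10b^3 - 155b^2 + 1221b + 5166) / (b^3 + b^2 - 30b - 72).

(-b^3 - 4b^2 - 20b - 287)/(b + 4)

By polynomial division,
  -b^5 - b^4 + 10b^3 - 155b^2 + 1221b + 5166 = (-b^2 - 20)(b^3 + b^2 - 30b - 72) + (-207b^2 + 621b + 3726)
  b^3 + b^2 - 30b - 72 = (-(1/207)b - 4/207)(-207b^2 + 621b + 3726) + (0)
Last nonzero remainder: -207b^2 + 621b + 3726. Dividing through by -207 gives the monic gcd b^2 - 3b - 18.
Cancel b^2 - 3b - 18 from numerator and denominator to get the reduced form.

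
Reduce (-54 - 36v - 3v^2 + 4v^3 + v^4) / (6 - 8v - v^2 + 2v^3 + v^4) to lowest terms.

(-9 + v^2)/(1 - 2v + v^2)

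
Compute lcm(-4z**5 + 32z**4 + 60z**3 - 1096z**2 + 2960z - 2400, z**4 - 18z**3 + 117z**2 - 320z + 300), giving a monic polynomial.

z**6 - 14z**5 + 33z**4 + 364z**3 - 2384z**2 + 5040z - 3600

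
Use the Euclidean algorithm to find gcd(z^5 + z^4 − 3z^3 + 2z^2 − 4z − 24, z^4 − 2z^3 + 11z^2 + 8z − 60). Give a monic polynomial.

z^2 − 4

By polynomial division,
  z^5 + z^4 − 3z^3 + 2z^2 − 4z − 24 = (z + 3)(z^4 − 2z^3 + 11z^2 + 8z − 60) + (−8z^3 − 39z^2 + 32z + 156)
  z^4 − 2z^3 + 11z^2 + 8z − 60 = (−(1/8)z + 55/64)(−8z^3 − 39z^2 + 32z + 156) + ((3105/64)z^2 − 3105/16)
  −8z^3 − 39z^2 + 32z + 156 = (−(512/3105)z − 832/1035)((3105/64)z^2 − 3105/16) + (0)
Last nonzero remainder: (3105/64)z^2 − 3105/16. Dividing through by 3105/64 gives the monic gcd z^2 − 4.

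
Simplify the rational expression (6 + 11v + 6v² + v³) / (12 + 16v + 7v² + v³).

(1 + v)/(2 + v)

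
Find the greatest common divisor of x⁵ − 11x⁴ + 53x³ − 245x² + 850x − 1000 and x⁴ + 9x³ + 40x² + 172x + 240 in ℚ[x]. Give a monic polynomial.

By polynomial division,
  x⁵ − 11x⁴ + 53x³ − 245x² + 850x − 1000 = (x − 20)(x⁴ + 9x³ + 40x² + 172x + 240) + (193x³ + 383x² + 4050x + 3800)
  x⁴ + 9x³ + 40x² + 172x + 240 = ((1/193)x + 1354/37249)(193x³ + 383x² + 4050x + 3800) + ((189728/37249)x² + (189728/37249)x + 3794560/37249)
  193x³ + 383x² + 4050x + 3800 = ((7189057/189728)x + 3538655/94864)((189728/37249)x² + (189728/37249)x + 3794560/37249) + (0)
Last nonzero remainder: (189728/37249)x² + (189728/37249)x + 3794560/37249. Dividing through by 189728/37249 gives the monic gcd x² + x + 20.

x² + x + 20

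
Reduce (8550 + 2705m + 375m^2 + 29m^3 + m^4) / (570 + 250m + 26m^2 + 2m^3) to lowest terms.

(90 + 19m + m^2)/(6 + 2m)

Repeated division with remainder:
  m^4 + 29m^3 + 375m^2 + 2705m + 8550 = ((1/2)m + 8)(2m^3 + 26m^2 + 250m + 570) + (42m^2 + 420m + 3990)
  2m^3 + 26m^2 + 250m + 570 = ((1/21)m + 1/7)(42m^2 + 420m + 3990) + (0)
Last nonzero remainder: 42m^2 + 420m + 3990. Dividing through by 42 gives the monic gcd m^2 + 10m + 95.
Cancel m^2 + 10m + 95 from numerator and denominator to get the reduced form.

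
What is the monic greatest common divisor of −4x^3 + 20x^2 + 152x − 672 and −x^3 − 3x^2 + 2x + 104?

x − 4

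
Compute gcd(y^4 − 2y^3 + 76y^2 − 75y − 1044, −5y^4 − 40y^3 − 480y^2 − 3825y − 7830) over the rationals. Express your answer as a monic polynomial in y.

y^3 + 2y^2 + 84y + 261

Apply the Euclidean algorithm:
  y^4 − 2y^3 + 76y^2 − 75y − 1044 = (−1/5)(−5y^4 − 40y^3 − 480y^2 − 3825y − 7830) + (−10y^3 − 20y^2 − 840y − 2610)
  −5y^4 − 40y^3 − 480y^2 − 3825y − 7830 = ((1/2)y + 3)(−10y^3 − 20y^2 − 840y − 2610) + (0)
Last nonzero remainder: −10y^3 − 20y^2 − 840y − 2610. Dividing through by −10 gives the monic gcd y^3 + 2y^2 + 84y + 261.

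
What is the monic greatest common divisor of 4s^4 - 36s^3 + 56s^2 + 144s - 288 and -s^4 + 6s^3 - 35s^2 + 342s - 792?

s^2 - 9s + 18

Euclidean algorithm in ℚ[s]:
  4s^4 - 36s^3 + 56s^2 + 144s - 288 = (-4)(-s^4 + 6s^3 - 35s^2 + 342s - 792) + (-12s^3 - 84s^2 + 1512s - 3456)
  -s^4 + 6s^3 - 35s^2 + 342s - 792 = ((1/12)s - 13/12)(-12s^3 - 84s^2 + 1512s - 3456) + (-252s^2 + 2268s - 4536)
  -12s^3 - 84s^2 + 1512s - 3456 = ((1/21)s + 16/21)(-252s^2 + 2268s - 4536) + (0)
Last nonzero remainder: -252s^2 + 2268s - 4536. Dividing through by -252 gives the monic gcd s^2 - 9s + 18.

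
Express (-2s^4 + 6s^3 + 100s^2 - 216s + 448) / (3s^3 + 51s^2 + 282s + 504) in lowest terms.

Apply the Euclidean algorithm:
  -2s^4 + 6s^3 + 100s^2 - 216s + 448 = (-(2/3)s + 40/3)(3s^3 + 51s^2 + 282s + 504) + (-392s^2 - 3640s - 6272)
  3s^3 + 51s^2 + 282s + 504 = (-(3/392)s - 81/1372)(-392s^2 - 3640s - 6272) + ((936/49)s + 936/7)
  -392s^2 - 3640s - 6272 = (-(2401/117)s - 5488/117)((936/49)s + 936/7) + (0)
Last nonzero remainder: (936/49)s + 936/7. Dividing through by 936/49 gives the monic gcd s + 7.
Cancel s + 7 from numerator and denominator to get the reduced form.

(-2s^3 + 20s^2 - 40s + 64)/(3s^2 + 30s + 72)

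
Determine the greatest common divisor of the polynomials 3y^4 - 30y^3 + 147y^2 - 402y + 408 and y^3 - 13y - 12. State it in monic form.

y - 4

Apply the Euclidean algorithm:
  3y^4 - 30y^3 + 147y^2 - 402y + 408 = (3y - 30)(y^3 - 13y - 12) + (186y^2 - 756y + 48)
  y^3 - 13y - 12 = ((1/186)y + 21/961)(186y^2 - 756y + 48) + ((3135/961)y - 12540/961)
  186y^2 - 756y + 48 = ((59582/1045)y - 3844/1045)((3135/961)y - 12540/961) + (0)
Last nonzero remainder: (3135/961)y - 12540/961. Dividing through by 3135/961 gives the monic gcd y - 4.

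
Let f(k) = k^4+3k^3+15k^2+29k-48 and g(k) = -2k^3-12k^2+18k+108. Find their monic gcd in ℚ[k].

k+3

Euclidean algorithm in ℚ[k]:
  k^4+3k^3+15k^2+29k-48 = (-(1/2)k+3/2)(-2k^3-12k^2+18k+108) + (42k^2+56k-210)
  -2k^3-12k^2+18k+108 = (-(1/21)k-2/9)(42k^2+56k-210) + ((184/9)k+184/3)
  42k^2+56k-210 = ((189/92)k-315/92)((184/9)k+184/3) + (0)
Last nonzero remainder: (184/9)k+184/3. Dividing through by 184/9 gives the monic gcd k+3.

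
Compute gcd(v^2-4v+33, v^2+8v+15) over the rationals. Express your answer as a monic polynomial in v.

1

Repeated division with remainder:
  v^2-4v+33 = (v^2+8v+15) + (-12v+18)
  v^2+8v+15 = (-(1/12)v-19/24)(-12v+18) + (117/4)
  -12v+18 = (-(16/39)v+8/13)(117/4) + (0)
The last nonzero remainder is the constant 117/4, so the polynomials are coprime and gcd = 1.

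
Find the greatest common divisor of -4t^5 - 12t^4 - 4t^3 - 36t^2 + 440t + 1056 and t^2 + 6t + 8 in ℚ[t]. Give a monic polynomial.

Repeated division with remainder:
  -4t^5 - 12t^4 - 4t^3 - 36t^2 + 440t + 1056 = (-4t^3 + 12t^2 - 44t + 132)(t^2 + 6t + 8) + (0)
The last nonzero remainder t^2 + 6t + 8 is already monic.

t^2 + 6t + 8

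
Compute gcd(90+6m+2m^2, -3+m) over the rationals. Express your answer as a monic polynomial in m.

1

By polynomial division,
  2m^2+6m+90 = (2m+12)(m-3) + (126)
  m-3 = ((1/126)m-1/42)(126) + (0)
The last nonzero remainder is the constant 126, so the polynomials are coprime and gcd = 1.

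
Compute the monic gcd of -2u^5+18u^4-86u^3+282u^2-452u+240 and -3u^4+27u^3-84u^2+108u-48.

Repeated division with remainder:
  -2u^5+18u^4-86u^3+282u^2-452u+240 = ((2/3)u)(-3u^4+27u^3-84u^2+108u-48) + (-30u^3+210u^2-420u+240)
  -3u^4+27u^3-84u^2+108u-48 = ((1/10)u-1/5)(-30u^3+210u^2-420u+240) + (0)
Last nonzero remainder: -30u^3+210u^2-420u+240. Dividing through by -30 gives the monic gcd u^3-7u^2+14u-8.

u^3-7u^2+14u-8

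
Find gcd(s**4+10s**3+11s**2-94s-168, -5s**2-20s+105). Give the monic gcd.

s**2+4s-21

Euclidean algorithm in ℚ[s]:
  s**4+10s**3+11s**2-94s-168 = (-(1/5)s**2-(6/5)s-8/5)(-5s**2-20s+105) + (0)
Last nonzero remainder: -5s**2-20s+105. Dividing through by -5 gives the monic gcd s**2+4s-21.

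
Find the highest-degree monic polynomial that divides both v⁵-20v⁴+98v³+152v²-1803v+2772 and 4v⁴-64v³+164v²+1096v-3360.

By polynomial division,
  v⁵-20v⁴+98v³+152v²-1803v+2772 = ((1/4)v-1)(4v⁴-64v³+164v²+1096v-3360) + (-7v³+42v²+133v-588)
  4v⁴-64v³+164v²+1096v-3360 = (-(4/7)v+40/7)(-7v³+42v²+133v-588) + (0)
Last nonzero remainder: -7v³+42v²+133v-588. Dividing through by -7 gives the monic gcd v³-6v²-19v+84.

v³-6v²-19v+84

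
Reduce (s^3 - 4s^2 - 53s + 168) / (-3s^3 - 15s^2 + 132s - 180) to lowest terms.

(-s^2 + s + 56)/(3s^2 + 24s - 60)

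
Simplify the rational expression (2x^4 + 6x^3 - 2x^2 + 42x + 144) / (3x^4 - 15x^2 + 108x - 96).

(2x^2 + 12x + 18)/(3x^2 + 9x - 12)

Apply the Euclidean algorithm:
  2x^4 + 6x^3 - 2x^2 + 42x + 144 = (2/3)(3x^4 - 15x^2 + 108x - 96) + (6x^3 + 8x^2 - 30x + 208)
  3x^4 - 15x^2 + 108x - 96 = ((1/2)x - 2/3)(6x^3 + 8x^2 - 30x + 208) + ((16/3)x^2 - 16x + 128/3)
  6x^3 + 8x^2 - 30x + 208 = ((9/8)x + 39/8)((16/3)x^2 - 16x + 128/3) + (0)
Last nonzero remainder: (16/3)x^2 - 16x + 128/3. Dividing through by 16/3 gives the monic gcd x^2 - 3x + 8.
Cancel x^2 - 3x + 8 from numerator and denominator to get the reduced form.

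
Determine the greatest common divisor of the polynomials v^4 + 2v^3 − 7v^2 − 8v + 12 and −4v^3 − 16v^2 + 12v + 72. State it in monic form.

v^2 + v − 6

Repeated division with remainder:
  v^4 + 2v^3 − 7v^2 − 8v + 12 = (−(1/4)v + 1/2)(−4v^3 − 16v^2 + 12v + 72) + (4v^2 + 4v − 24)
  −4v^3 − 16v^2 + 12v + 72 = (−v − 3)(4v^2 + 4v − 24) + (0)
Last nonzero remainder: 4v^2 + 4v − 24. Dividing through by 4 gives the monic gcd v^2 + v − 6.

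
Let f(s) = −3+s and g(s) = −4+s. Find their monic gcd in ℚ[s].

By polynomial division,
  s−3 = (s−4) + (1)
  s−4 = (s−4)(1) + (0)
The last nonzero remainder is the constant 1, so the polynomials are coprime and gcd = 1.

1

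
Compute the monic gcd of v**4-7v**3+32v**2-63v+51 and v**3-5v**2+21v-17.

v**2-4v+17

By polynomial division,
  v**4-7v**3+32v**2-63v+51 = (v-2)(v**3-5v**2+21v-17) + (v**2-4v+17)
  v**3-5v**2+21v-17 = (v-1)(v**2-4v+17) + (0)
The last nonzero remainder v**2-4v+17 is already monic.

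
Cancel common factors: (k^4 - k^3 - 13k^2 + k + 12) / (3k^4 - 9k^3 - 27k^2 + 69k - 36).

(k + 1)/(3k - 3)

Repeated division with remainder:
  k^4 - k^3 - 13k^2 + k + 12 = (1/3)(3k^4 - 9k^3 - 27k^2 + 69k - 36) + (2k^3 - 4k^2 - 22k + 24)
  3k^4 - 9k^3 - 27k^2 + 69k - 36 = ((3/2)k - 3/2)(2k^3 - 4k^2 - 22k + 24) + (0)
Last nonzero remainder: 2k^3 - 4k^2 - 22k + 24. Dividing through by 2 gives the monic gcd k^3 - 2k^2 - 11k + 12.
Cancel k^3 - 2k^2 - 11k + 12 from numerator and denominator to get the reduced form.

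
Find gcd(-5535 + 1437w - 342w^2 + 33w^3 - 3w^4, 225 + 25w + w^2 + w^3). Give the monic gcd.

45 - 4w + w^2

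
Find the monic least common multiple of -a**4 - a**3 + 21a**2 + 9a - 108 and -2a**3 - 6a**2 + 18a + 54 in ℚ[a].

Apply the Euclidean algorithm:
  -a**4 - a**3 + 21a**2 + 9a - 108 = ((1/2)a - 1)(-2a**3 - 6a**2 + 18a + 54) + (6a**2 - 54)
  -2a**3 - 6a**2 + 18a + 54 = (-(1/3)a - 1)(6a**2 - 54) + (0)
Last nonzero remainder: 6a**2 - 54. Dividing through by 6 gives the monic gcd a**2 - 9.
Then lcm(f, g) = f·g / gcd(f, g); expanding and making the result monic gives the answer.

a**5 + 4a**4 - 18a**3 - 72a**2 + 81a + 324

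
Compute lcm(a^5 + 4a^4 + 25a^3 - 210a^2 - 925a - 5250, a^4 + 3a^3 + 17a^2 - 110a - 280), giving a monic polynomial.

Repeated division with remainder:
  a^5 + 4a^4 + 25a^3 - 210a^2 - 925a - 5250 = (a + 1)(a^4 + 3a^3 + 17a^2 - 110a - 280) + (5a^3 - 117a^2 - 535a - 4970)
  a^4 + 3a^3 + 17a^2 - 110a - 280 = ((1/5)a + 132/25)(5a^3 - 117a^2 - 535a - 4970) + ((18544/25)a^2 + (18544/5)a + 129808/5)
  5a^3 - 117a^2 - 535a - 4970 = ((125/18544)a - 1775/9272)((18544/25)a^2 + (18544/5)a + 129808/5) + (0)
Last nonzero remainder: (18544/25)a^2 + (18544/5)a + 129808/5. Dividing through by 18544/25 gives the monic gcd a^2 + 5a + 35.
Then lcm(f, g) = f·g / gcd(f, g); expanding and making the result monic gives the answer.

a^7 + 2a^6 + 9a^5 - 292a^4 - 705a^3 - 1720a^2 + 17900a + 42000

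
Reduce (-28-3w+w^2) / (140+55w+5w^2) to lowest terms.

Apply the Euclidean algorithm:
  w^2-3w-28 = (1/5)(5w^2+55w+140) + (-14w-56)
  5w^2+55w+140 = (-(5/14)w-5/2)(-14w-56) + (0)
Last nonzero remainder: -14w-56. Dividing through by -14 gives the monic gcd w+4.
Cancel w+4 from numerator and denominator to get the reduced form.

(-7+w)/(35+5w)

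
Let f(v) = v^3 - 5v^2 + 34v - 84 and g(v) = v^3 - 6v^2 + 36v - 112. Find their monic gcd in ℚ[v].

v^2 - 2v + 28

Repeated division with remainder:
  v^3 - 5v^2 + 34v - 84 = (v^3 - 6v^2 + 36v - 112) + (v^2 - 2v + 28)
  v^3 - 6v^2 + 36v - 112 = (v - 4)(v^2 - 2v + 28) + (0)
The last nonzero remainder v^2 - 2v + 28 is already monic.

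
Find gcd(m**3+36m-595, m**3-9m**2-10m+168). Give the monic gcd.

Repeated division with remainder:
  m**3+36m-595 = (m**3-9m**2-10m+168) + (9m**2+46m-763)
  m**3-9m**2-10m+168 = ((1/9)m-127/81)(9m**2+46m-763) + ((11899/81)m-83293/81)
  9m**2+46m-763 = ((729/11899)m+8829/11899)((11899/81)m-83293/81) + (0)
Last nonzero remainder: (11899/81)m-83293/81. Dividing through by 11899/81 gives the monic gcd m-7.

m-7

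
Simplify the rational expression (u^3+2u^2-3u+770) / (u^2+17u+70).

(u^2-8u+77)/(u+7)

Apply the Euclidean algorithm:
  u^3+2u^2-3u+770 = (u-15)(u^2+17u+70) + (182u+1820)
  u^2+17u+70 = ((1/182)u+1/26)(182u+1820) + (0)
Last nonzero remainder: 182u+1820. Dividing through by 182 gives the monic gcd u+10.
Cancel u+10 from numerator and denominator to get the reduced form.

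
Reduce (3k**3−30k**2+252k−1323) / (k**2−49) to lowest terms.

(3k**2−9k+189)/(k+7)

Repeated division with remainder:
  3k**3−30k**2+252k−1323 = (3k−30)(k**2−49) + (399k−2793)
  k**2−49 = ((1/399)k+1/57)(399k−2793) + (0)
Last nonzero remainder: 399k−2793. Dividing through by 399 gives the monic gcd k−7.
Cancel k−7 from numerator and denominator to get the reduced form.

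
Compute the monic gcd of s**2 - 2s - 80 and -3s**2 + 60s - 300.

By polynomial division,
  s**2 - 2s - 80 = (-1/3)(-3s**2 + 60s - 300) + (18s - 180)
  -3s**2 + 60s - 300 = (-(1/6)s + 5/3)(18s - 180) + (0)
Last nonzero remainder: 18s - 180. Dividing through by 18 gives the monic gcd s - 10.

s - 10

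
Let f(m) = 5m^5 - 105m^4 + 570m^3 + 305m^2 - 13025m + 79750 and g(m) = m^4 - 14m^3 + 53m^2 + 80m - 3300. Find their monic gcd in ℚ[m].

Apply the Euclidean algorithm:
  5m^5 - 105m^4 + 570m^3 + 305m^2 - 13025m + 79750 = (5m - 35)(m^4 - 14m^3 + 53m^2 + 80m - 3300) + (-185m^3 + 1760m^2 + 6275m - 35750)
  m^4 - 14m^3 + 53m^2 + 80m - 3300 = (-(1/185)m + 166/6845)(-185m^3 + 1760m^2 + 6275m - 35750) + ((60560/1369)m^2 - (363360/1369)m - 3330800/1369)
  -185m^3 + 1760m^2 + 6275m - 35750 = (-(50653/12112)m + 88985/6056)((60560/1369)m^2 - (363360/1369)m - 3330800/1369) + (0)
Last nonzero remainder: (60560/1369)m^2 - (363360/1369)m - 3330800/1369. Dividing through by 60560/1369 gives the monic gcd m^2 - 6m - 55.

m^2 - 6m - 55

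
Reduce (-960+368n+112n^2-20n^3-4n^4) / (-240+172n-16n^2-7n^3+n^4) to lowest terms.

(-24-4n)/(-6+n)

Repeated division with remainder:
  -4n^4-20n^3+112n^2+368n-960 = (-4)(n^4-7n^3-16n^2+172n-240) + (-48n^3+48n^2+1056n-1920)
  n^4-7n^3-16n^2+172n-240 = (-(1/48)n+1/8)(-48n^3+48n^2+1056n-1920) + (0)
Last nonzero remainder: -48n^3+48n^2+1056n-1920. Dividing through by -48 gives the monic gcd n^3-n^2-22n+40.
Cancel n^3-n^2-22n+40 from numerator and denominator to get the reduced form.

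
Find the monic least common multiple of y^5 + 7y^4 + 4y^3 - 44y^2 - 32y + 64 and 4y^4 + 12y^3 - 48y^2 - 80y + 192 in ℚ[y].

y^7 + 8y^6 + 5y^5 - 82y^4 - 100y^3 + 296y^2 + 256y - 384

By polynomial division,
  y^5 + 7y^4 + 4y^3 - 44y^2 - 32y + 64 = ((1/4)y + 1)(4y^4 + 12y^3 - 48y^2 - 80y + 192) + (4y^3 + 24y^2 - 128)
  4y^4 + 12y^3 - 48y^2 - 80y + 192 = (y - 3)(4y^3 + 24y^2 - 128) + (24y^2 + 48y - 192)
  4y^3 + 24y^2 - 128 = ((1/6)y + 2/3)(24y^2 + 48y - 192) + (0)
Last nonzero remainder: 24y^2 + 48y - 192. Dividing through by 24 gives the monic gcd y^2 + 2y - 8.
Then lcm(f, g) = f·g / gcd(f, g); expanding and making the result monic gives the answer.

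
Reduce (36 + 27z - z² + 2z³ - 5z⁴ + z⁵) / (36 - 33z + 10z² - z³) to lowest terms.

(-3 - 4z - 2z² - z³)/(-3 + z)

Apply the Euclidean algorithm:
  z⁵ - 5z⁴ + 2z³ - z² + 27z + 36 = (-z² - 5z - 19)(-z³ + 10z² - 33z + 36) + (60z² - 420z + 720)
  -z³ + 10z² - 33z + 36 = (-(1/60)z + 1/20)(60z² - 420z + 720) + (0)
Last nonzero remainder: 60z² - 420z + 720. Dividing through by 60 gives the monic gcd z² - 7z + 12.
Cancel z² - 7z + 12 from numerator and denominator to get the reduced form.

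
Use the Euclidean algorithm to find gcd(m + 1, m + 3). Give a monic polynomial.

Apply the Euclidean algorithm:
  m + 1 = (m + 3) + (-2)
  m + 3 = (-(1/2)m - 3/2)(-2) + (0)
The last nonzero remainder is the constant -2, so the polynomials are coprime and gcd = 1.

1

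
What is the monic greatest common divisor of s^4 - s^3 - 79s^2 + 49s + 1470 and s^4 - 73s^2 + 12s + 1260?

s^3 + 6s^2 - 37s - 210

Euclidean algorithm in ℚ[s]:
  s^4 - s^3 - 79s^2 + 49s + 1470 = (s^4 - 73s^2 + 12s + 1260) + (-s^3 - 6s^2 + 37s + 210)
  s^4 - 73s^2 + 12s + 1260 = (-s + 6)(-s^3 - 6s^2 + 37s + 210) + (0)
Last nonzero remainder: -s^3 - 6s^2 + 37s + 210. Dividing through by -1 gives the monic gcd s^3 + 6s^2 - 37s - 210.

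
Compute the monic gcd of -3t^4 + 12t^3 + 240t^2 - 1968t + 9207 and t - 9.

Repeated division with remainder:
  -3t^4 + 12t^3 + 240t^2 - 1968t + 9207 = (-3t^3 - 15t^2 + 105t - 1023)(t - 9) + (0)
The last nonzero remainder t - 9 is already monic.

t - 9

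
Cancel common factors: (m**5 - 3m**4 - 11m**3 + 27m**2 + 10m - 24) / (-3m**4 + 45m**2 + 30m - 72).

(-m**2 + m + 2)/(3m + 6)

Repeated division with remainder:
  m**5 - 3m**4 - 11m**3 + 27m**2 + 10m - 24 = (-(1/3)m + 1)(-3m**4 + 45m**2 + 30m - 72) + (4m**3 - 8m**2 - 44m + 48)
  -3m**4 + 45m**2 + 30m - 72 = (-(3/4)m - 3/2)(4m**3 - 8m**2 - 44m + 48) + (0)
Last nonzero remainder: 4m**3 - 8m**2 - 44m + 48. Dividing through by 4 gives the monic gcd m**3 - 2m**2 - 11m + 12.
Cancel m**3 - 2m**2 - 11m + 12 from numerator and denominator to get the reduced form.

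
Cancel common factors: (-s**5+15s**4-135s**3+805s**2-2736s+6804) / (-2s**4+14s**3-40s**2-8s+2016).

(s**2-4s+27)/(2s+8)

Repeated division with remainder:
  -s**5+15s**4-135s**3+805s**2-2736s+6804 = ((1/2)s-4)(-2s**4+14s**3-40s**2-8s+2016) + (-59s**3+649s**2-3776s+14868)
  -2s**4+14s**3-40s**2-8s+2016 = ((2/59)s+8/59)(-59s**3+649s**2-3776s+14868) + (0)
Last nonzero remainder: -59s**3+649s**2-3776s+14868. Dividing through by -59 gives the monic gcd s**3-11s**2+64s-252.
Cancel s**3-11s**2+64s-252 from numerator and denominator to get the reduced form.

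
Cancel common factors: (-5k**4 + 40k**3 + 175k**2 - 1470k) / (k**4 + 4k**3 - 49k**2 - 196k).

By polynomial division,
  -5k**4 + 40k**3 + 175k**2 - 1470k = (-5)(k**4 + 4k**3 - 49k**2 - 196k) + (60k**3 - 70k**2 - 2450k)
  k**4 + 4k**3 - 49k**2 - 196k = ((1/60)k + 31/360)(60k**3 - 70k**2 - 2450k) + (-(77/36)k**2 + (539/36)k)
  60k**3 - 70k**2 - 2450k = (-(2160/77)k - 1800/11)(-(77/36)k**2 + (539/36)k) + (0)
Last nonzero remainder: -(77/36)k**2 + (539/36)k. Dividing through by -77/36 gives the monic gcd k**2 - 7k.
Cancel k**2 - 7k from numerator and denominator to get the reduced form.

(-5k**2 + 5k + 210)/(k**2 + 11k + 28)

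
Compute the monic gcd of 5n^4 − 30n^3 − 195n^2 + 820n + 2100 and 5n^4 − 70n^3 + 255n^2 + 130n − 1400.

Apply the Euclidean algorithm:
  5n^4 − 30n^3 − 195n^2 + 820n + 2100 = (5n^4 − 70n^3 + 255n^2 + 130n − 1400) + (40n^3 − 450n^2 + 690n + 3500)
  5n^4 − 70n^3 + 255n^2 + 130n − 1400 = ((1/8)n − 11/32)(40n^3 − 450n^2 + 690n + 3500) + ((225/16)n^2 − (1125/16)n − 1575/8)
  40n^3 − 450n^2 + 690n + 3500 = ((128/45)n − 160/9)((225/16)n^2 − (1125/16)n − 1575/8) + (0)
Last nonzero remainder: (225/16)n^2 − (1125/16)n − 1575/8. Dividing through by 225/16 gives the monic gcd n^2 − 5n − 14.

n^2 − 5n − 14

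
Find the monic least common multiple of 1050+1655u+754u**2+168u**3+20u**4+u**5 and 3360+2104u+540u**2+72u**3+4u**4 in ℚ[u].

4200+7670u+4671u**2+1426u**3+248u**4+24u**5+u**6

Apply the Euclidean algorithm:
  u**5+20u**4+168u**3+754u**2+1655u+1050 = ((1/4)u+1/2)(4u**4+72u**3+540u**2+2104u+3360) + (-3u**3-42u**2-237u-630)
  4u**4+72u**3+540u**2+2104u+3360 = (-(4/3)u-16/3)(-3u**3-42u**2-237u-630) + (0)
Last nonzero remainder: -3u**3-42u**2-237u-630. Dividing through by -3 gives the monic gcd u**3+14u**2+79u+210.
Then lcm(f, g) = f·g / gcd(f, g); expanding and making the result monic gives the answer.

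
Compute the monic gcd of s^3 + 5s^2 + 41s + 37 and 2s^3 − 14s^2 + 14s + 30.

s + 1

Euclidean algorithm in ℚ[s]:
  s^3 + 5s^2 + 41s + 37 = (1/2)(2s^3 − 14s^2 + 14s + 30) + (12s^2 + 34s + 22)
  2s^3 − 14s^2 + 14s + 30 = ((1/6)s − 59/36)(12s^2 + 34s + 22) + ((1189/18)s + 1189/18)
  12s^2 + 34s + 22 = ((216/1189)s + 396/1189)((1189/18)s + 1189/18) + (0)
Last nonzero remainder: (1189/18)s + 1189/18. Dividing through by 1189/18 gives the monic gcd s + 1.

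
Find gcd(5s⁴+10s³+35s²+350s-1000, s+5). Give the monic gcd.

s+5

Repeated division with remainder:
  5s⁴+10s³+35s²+350s-1000 = (5s³-15s²+110s-200)(s+5) + (0)
The last nonzero remainder s+5 is already monic.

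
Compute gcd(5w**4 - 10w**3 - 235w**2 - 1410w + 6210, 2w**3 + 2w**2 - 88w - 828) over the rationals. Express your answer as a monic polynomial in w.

w**3 + w**2 - 44w - 414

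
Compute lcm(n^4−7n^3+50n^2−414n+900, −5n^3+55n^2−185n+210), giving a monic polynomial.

n^6−12n^5+92n^4−713n^3+3320n^2−7398n+6300

Apply the Euclidean algorithm:
  n^4−7n^3+50n^2−414n+900 = (−(1/5)n−4/5)(−5n^3+55n^2−185n+210) + (57n^2−520n+1068)
  −5n^3+55n^2−185n+210 = (−(5/57)n+535/3249)(57n^2−520n+1068) + (−(18485/3249)n+36970/1083)
  57n^2−520n+1068 = (−(185193/18485)n+578322/18485)(−(18485/3249)n+36970/1083) + (0)
Last nonzero remainder: −(18485/3249)n+36970/1083. Dividing through by −18485/3249 gives the monic gcd n−6.
Then lcm(f, g) = f·g / gcd(f, g); expanding and making the result monic gives the answer.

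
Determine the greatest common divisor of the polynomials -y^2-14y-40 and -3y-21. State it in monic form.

1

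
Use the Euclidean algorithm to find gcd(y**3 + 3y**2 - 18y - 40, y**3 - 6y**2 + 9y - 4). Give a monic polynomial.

Euclidean algorithm in ℚ[y]:
  y**3 + 3y**2 - 18y - 40 = (y**3 - 6y**2 + 9y - 4) + (9y**2 - 27y - 36)
  y**3 - 6y**2 + 9y - 4 = ((1/9)y - 1/3)(9y**2 - 27y - 36) + (4y - 16)
  9y**2 - 27y - 36 = ((9/4)y + 9/4)(4y - 16) + (0)
Last nonzero remainder: 4y - 16. Dividing through by 4 gives the monic gcd y - 4.

y - 4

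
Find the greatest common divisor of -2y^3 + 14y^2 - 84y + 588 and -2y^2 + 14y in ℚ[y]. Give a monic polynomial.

Repeated division with remainder:
  -2y^3 + 14y^2 - 84y + 588 = (y)(-2y^2 + 14y) + (-84y + 588)
  -2y^2 + 14y = ((1/42)y)(-84y + 588) + (0)
Last nonzero remainder: -84y + 588. Dividing through by -84 gives the monic gcd y - 7.

y - 7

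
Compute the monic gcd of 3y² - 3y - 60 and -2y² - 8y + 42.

Apply the Euclidean algorithm:
  3y² - 3y - 60 = (-3/2)(-2y² - 8y + 42) + (-15y + 3)
  -2y² - 8y + 42 = ((2/15)y + 14/25)(-15y + 3) + (1008/25)
  -15y + 3 = (-(125/336)y + 25/336)(1008/25) + (0)
The last nonzero remainder is the constant 1008/25, so the polynomials are coprime and gcd = 1.

1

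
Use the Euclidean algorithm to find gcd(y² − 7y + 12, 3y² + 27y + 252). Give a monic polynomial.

1

By polynomial division,
  y² − 7y + 12 = (1/3)(3y² + 27y + 252) + (−16y − 72)
  3y² + 27y + 252 = (−(3/16)y − 27/32)(−16y − 72) + (765/4)
  −16y − 72 = (−(64/765)y − 32/85)(765/4) + (0)
The last nonzero remainder is the constant 765/4, so the polynomials are coprime and gcd = 1.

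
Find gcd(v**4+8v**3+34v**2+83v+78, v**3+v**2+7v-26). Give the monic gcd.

v**2+3v+13

Apply the Euclidean algorithm:
  v**4+8v**3+34v**2+83v+78 = (v+7)(v**3+v**2+7v-26) + (20v**2+60v+260)
  v**3+v**2+7v-26 = ((1/20)v-1/10)(20v**2+60v+260) + (0)
Last nonzero remainder: 20v**2+60v+260. Dividing through by 20 gives the monic gcd v**2+3v+13.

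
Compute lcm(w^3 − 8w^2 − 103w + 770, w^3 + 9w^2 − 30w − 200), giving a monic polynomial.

w^5 − 9w^4 − 115w^3 + 1033w^2 + 1290w − 15400

Euclidean algorithm in ℚ[w]:
  w^3 − 8w^2 − 103w + 770 = (w^3 + 9w^2 − 30w − 200) + (−17w^2 − 73w + 970)
  w^3 + 9w^2 − 30w − 200 = (−(1/17)w − 80/289)(−17w^2 − 73w + 970) + ((1980/289)w + 19800/289)
  −17w^2 − 73w + 970 = (−(4913/1980)w + 28033/1980)((1980/289)w + 19800/289) + (0)
Last nonzero remainder: (1980/289)w + 19800/289. Dividing through by 1980/289 gives the monic gcd w + 10.
Then lcm(f, g) = f·g / gcd(f, g); expanding and making the result monic gives the answer.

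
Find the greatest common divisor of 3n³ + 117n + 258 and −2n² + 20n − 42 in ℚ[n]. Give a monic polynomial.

Apply the Euclidean algorithm:
  3n³ + 117n + 258 = (−(3/2)n − 15)(−2n² + 20n − 42) + (354n − 372)
  −2n² + 20n − 42 = (−(1/177)n + 176/3481)(354n − 372) + (−80730/3481)
  354n − 372 = (−(205379/13455)n + 215822/13455)(−80730/3481) + (0)
The last nonzero remainder is the constant −80730/3481, so the polynomials are coprime and gcd = 1.

1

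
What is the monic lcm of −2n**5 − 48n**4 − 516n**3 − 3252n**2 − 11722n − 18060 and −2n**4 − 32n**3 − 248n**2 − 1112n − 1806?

n**6 + 27n**5 + 330n**4 + 2400n**3 + 10739n**2 + 26613n + 27090

By polynomial division,
  −2n**5 − 48n**4 − 516n**3 − 3252n**2 − 11722n − 18060 = (n + 8)(−2n**4 − 32n**3 − 248n**2 − 1112n − 1806) + (−12n**3 − 156n**2 − 1020n − 3612)
  −2n**4 − 32n**3 − 248n**2 − 1112n − 1806 = ((1/6)n + 1/2)(−12n**3 − 156n**2 − 1020n − 3612) + (0)
Last nonzero remainder: −12n**3 − 156n**2 − 1020n − 3612. Dividing through by −12 gives the monic gcd n**3 + 13n**2 + 85n + 301.
Then lcm(f, g) = f·g / gcd(f, g); expanding and making the result monic gives the answer.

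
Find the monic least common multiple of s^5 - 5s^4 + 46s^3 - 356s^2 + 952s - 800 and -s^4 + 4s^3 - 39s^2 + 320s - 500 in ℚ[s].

Euclidean algorithm in ℚ[s]:
  s^5 - 5s^4 + 46s^3 - 356s^2 + 952s - 800 = (-s + 1)(-s^4 + 4s^3 - 39s^2 + 320s - 500) + (3s^3 + 3s^2 + 132s - 300)
  -s^4 + 4s^3 - 39s^2 + 320s - 500 = (-(1/3)s + 5/3)(3s^3 + 3s^2 + 132s - 300) + (0)
Last nonzero remainder: 3s^3 + 3s^2 + 132s - 300. Dividing through by 3 gives the monic gcd s^3 + s^2 + 44s - 100.
Then lcm(f, g) = f·g / gcd(f, g); expanding and making the result monic gives the answer.

s^6 - 10s^5 + 71s^4 - 586s^3 + 2732s^2 - 5560s + 4000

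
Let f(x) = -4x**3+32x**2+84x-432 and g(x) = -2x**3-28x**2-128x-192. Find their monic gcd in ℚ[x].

x+4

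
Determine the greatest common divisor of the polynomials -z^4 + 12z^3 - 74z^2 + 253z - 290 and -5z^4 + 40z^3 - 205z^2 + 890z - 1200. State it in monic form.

z^2 - 7z + 10

Euclidean algorithm in ℚ[z]:
  -z^4 + 12z^3 - 74z^2 + 253z - 290 = (1/5)(-5z^4 + 40z^3 - 205z^2 + 890z - 1200) + (4z^3 - 33z^2 + 75z - 50)
  -5z^4 + 40z^3 - 205z^2 + 890z - 1200 = (-(5/4)z - 5/16)(4z^3 - 33z^2 + 75z - 50) + (-(1945/16)z^2 + (13615/16)z - 9725/8)
  4z^3 - 33z^2 + 75z - 50 = (-(64/1945)z + 16/389)(-(1945/16)z^2 + (13615/16)z - 9725/8) + (0)
Last nonzero remainder: -(1945/16)z^2 + (13615/16)z - 9725/8. Dividing through by -1945/16 gives the monic gcd z^2 - 7z + 10.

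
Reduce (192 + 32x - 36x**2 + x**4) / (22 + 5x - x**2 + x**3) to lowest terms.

(96 - 32x - 2x**2 + x**3)/(11 - 3x + x**2)

Euclidean algorithm in ℚ[x]:
  x**4 - 36x**2 + 32x + 192 = (x + 1)(x**3 - x**2 + 5x + 22) + (-40x**2 + 5x + 170)
  x**3 - x**2 + 5x + 22 = (-(1/40)x + 7/320)(-40x**2 + 5x + 170) + ((585/64)x + 585/32)
  -40x**2 + 5x + 170 = (-(512/117)x + 1088/117)((585/64)x + 585/32) + (0)
Last nonzero remainder: (585/64)x + 585/32. Dividing through by 585/64 gives the monic gcd x + 2.
Cancel x + 2 from numerator and denominator to get the reduced form.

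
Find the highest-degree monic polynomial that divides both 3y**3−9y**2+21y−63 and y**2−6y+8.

1

Apply the Euclidean algorithm:
  3y**3−9y**2+21y−63 = (3y+9)(y**2−6y+8) + (51y−135)
  y**2−6y+8 = ((1/51)y−19/289)(51y−135) + (−253/289)
  51y−135 = (−(14739/253)y+39015/253)(−253/289) + (0)
The last nonzero remainder is the constant −253/289, so the polynomials are coprime and gcd = 1.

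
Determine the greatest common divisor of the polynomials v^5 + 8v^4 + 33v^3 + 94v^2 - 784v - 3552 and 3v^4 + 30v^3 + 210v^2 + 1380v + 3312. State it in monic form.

v^2 + 10v + 24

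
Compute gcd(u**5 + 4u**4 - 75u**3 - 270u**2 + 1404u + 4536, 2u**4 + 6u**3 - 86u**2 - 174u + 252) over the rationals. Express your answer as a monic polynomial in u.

Euclidean algorithm in ℚ[u]:
  u**5 + 4u**4 - 75u**3 - 270u**2 + 1404u + 4536 = ((1/2)u + 1/2)(2u**4 + 6u**3 - 86u**2 - 174u + 252) + (-35u**3 - 140u**2 + 1365u + 4410)
  2u**4 + 6u**3 - 86u**2 - 174u + 252 = (-(2/35)u + 2/35)(-35u**3 - 140u**2 + 1365u + 4410) + (0)
Last nonzero remainder: -35u**3 - 140u**2 + 1365u + 4410. Dividing through by -35 gives the monic gcd u**3 + 4u**2 - 39u - 126.

u**3 + 4u**2 - 39u - 126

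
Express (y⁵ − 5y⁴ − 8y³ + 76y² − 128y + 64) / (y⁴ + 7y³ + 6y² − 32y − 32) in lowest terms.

Euclidean algorithm in ℚ[y]:
  y⁵ − 5y⁴ − 8y³ + 76y² − 128y + 64 = (y − 12)(y⁴ + 7y³ + 6y² − 32y − 32) + (70y³ + 180y² − 480y − 320)
  y⁴ + 7y³ + 6y² − 32y − 32 = ((1/70)y + 31/490)(70y³ + 180y² − 480y − 320) + ((72/49)y² + (144/49)y − 576/49)
  70y³ + 180y² − 480y − 320 = ((1715/36)y + 245/9)((72/49)y² + (144/49)y − 576/49) + (0)
Last nonzero remainder: (72/49)y² + (144/49)y − 576/49. Dividing through by 72/49 gives the monic gcd y² + 2y − 8.
Cancel y² + 2y − 8 from numerator and denominator to get the reduced form.

(y³ − 7y² + 14y − 8)/(y² + 5y + 4)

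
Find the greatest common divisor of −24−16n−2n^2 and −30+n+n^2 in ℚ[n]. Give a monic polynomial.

6+n

Repeated division with remainder:
  −2n^2−16n−24 = (−2)(n^2+n−30) + (−14n−84)
  n^2+n−30 = (−(1/14)n+5/14)(−14n−84) + (0)
Last nonzero remainder: −14n−84. Dividing through by −14 gives the monic gcd n+6.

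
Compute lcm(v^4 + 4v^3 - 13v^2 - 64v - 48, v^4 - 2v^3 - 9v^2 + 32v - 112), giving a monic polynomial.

Repeated division with remainder:
  v^4 + 4v^3 - 13v^2 - 64v - 48 = (v^4 - 2v^3 - 9v^2 + 32v - 112) + (6v^3 - 4v^2 - 96v + 64)
  v^4 - 2v^3 - 9v^2 + 32v - 112 = ((1/6)v - 2/9)(6v^3 - 4v^2 - 96v + 64) + ((55/9)v^2 - 880/9)
  6v^3 - 4v^2 - 96v + 64 = ((54/55)v - 36/55)((55/9)v^2 - 880/9) + (0)
Last nonzero remainder: (55/9)v^2 - 880/9. Dividing through by 55/9 gives the monic gcd v^2 - 16.
Then lcm(f, g) = f·g / gcd(f, g); expanding and making the result monic gives the answer.

v^6 + 2v^5 - 14v^4 - 10v^3 - 11v^2 - 352v - 336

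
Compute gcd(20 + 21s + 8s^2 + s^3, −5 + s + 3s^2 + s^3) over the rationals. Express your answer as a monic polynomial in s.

5 + 4s + s^2

Repeated division with remainder:
  s^3 + 8s^2 + 21s + 20 = (s^3 + 3s^2 + s − 5) + (5s^2 + 20s + 25)
  s^3 + 3s^2 + s − 5 = ((1/5)s − 1/5)(5s^2 + 20s + 25) + (0)
Last nonzero remainder: 5s^2 + 20s + 25. Dividing through by 5 gives the monic gcd s^2 + 4s + 5.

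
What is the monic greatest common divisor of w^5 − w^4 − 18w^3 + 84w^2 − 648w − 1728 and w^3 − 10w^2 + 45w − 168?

Repeated division with remainder:
  w^5 − w^4 − 18w^3 + 84w^2 − 648w − 1728 = (w^2 + 9w + 27)(w^3 − 10w^2 + 45w − 168) + (117w^2 − 351w + 2808)
  w^3 − 10w^2 + 45w − 168 = ((1/117)w − 7/117)(117w^2 − 351w + 2808) + (0)
Last nonzero remainder: 117w^2 − 351w + 2808. Dividing through by 117 gives the monic gcd w^2 − 3w + 24.

w^2 − 3w + 24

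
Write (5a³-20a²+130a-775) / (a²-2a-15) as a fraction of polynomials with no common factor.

(5a²+5a+155)/(a+3)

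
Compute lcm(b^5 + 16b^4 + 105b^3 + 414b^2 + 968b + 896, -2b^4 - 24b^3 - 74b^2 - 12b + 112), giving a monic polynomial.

By polynomial division,
  b^5 + 16b^4 + 105b^3 + 414b^2 + 968b + 896 = (-(1/2)b - 2)(-2b^4 - 24b^3 - 74b^2 - 12b + 112) + (20b^3 + 260b^2 + 1000b + 1120)
  -2b^4 - 24b^3 - 74b^2 - 12b + 112 = (-(1/10)b + 1/10)(20b^3 + 260b^2 + 1000b + 1120) + (0)
Last nonzero remainder: 20b^3 + 260b^2 + 1000b + 1120. Dividing through by 20 gives the monic gcd b^3 + 13b^2 + 50b + 56.
Then lcm(f, g) = f·g / gcd(f, g); expanding and making the result monic gives the answer.

b^6 + 15b^5 + 89b^4 + 309b^3 + 554b^2 - 72b - 896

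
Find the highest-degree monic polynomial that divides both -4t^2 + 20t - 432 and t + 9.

By polynomial division,
  -4t^2 + 20t - 432 = (-4t + 56)(t + 9) + (-936)
  t + 9 = (-(1/936)t - 1/104)(-936) + (0)
The last nonzero remainder is the constant -936, so the polynomials are coprime and gcd = 1.

1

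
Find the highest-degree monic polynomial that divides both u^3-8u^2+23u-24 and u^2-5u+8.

u^2-5u+8

Repeated division with remainder:
  u^3-8u^2+23u-24 = (u-3)(u^2-5u+8) + (0)
The last nonzero remainder u^2-5u+8 is already monic.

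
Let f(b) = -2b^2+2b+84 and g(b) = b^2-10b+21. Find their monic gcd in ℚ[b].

By polynomial division,
  -2b^2+2b+84 = (-2)(b^2-10b+21) + (-18b+126)
  b^2-10b+21 = (-(1/18)b+1/6)(-18b+126) + (0)
Last nonzero remainder: -18b+126. Dividing through by -18 gives the monic gcd b-7.

b-7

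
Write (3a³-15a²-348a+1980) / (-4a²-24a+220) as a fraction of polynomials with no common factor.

By polynomial division,
  3a³-15a²-348a+1980 = (-(3/4)a+33/4)(-4a²-24a+220) + (15a+165)
  -4a²-24a+220 = (-(4/15)a+4/3)(15a+165) + (0)
Last nonzero remainder: 15a+165. Dividing through by 15 gives the monic gcd a+11.
Cancel a+11 from numerator and denominator to get the reduced form.

(-3a²+48a-180)/(4a-20)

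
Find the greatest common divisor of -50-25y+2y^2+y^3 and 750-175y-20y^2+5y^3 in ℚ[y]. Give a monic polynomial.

Repeated division with remainder:
  y^3+2y^2-25y-50 = (1/5)(5y^3-20y^2-175y+750) + (6y^2+10y-200)
  5y^3-20y^2-175y+750 = ((5/6)y-85/18)(6y^2+10y-200) + ((350/9)y-1750/9)
  6y^2+10y-200 = ((27/175)y+36/35)((350/9)y-1750/9) + (0)
Last nonzero remainder: (350/9)y-1750/9. Dividing through by 350/9 gives the monic gcd y-5.

-5+y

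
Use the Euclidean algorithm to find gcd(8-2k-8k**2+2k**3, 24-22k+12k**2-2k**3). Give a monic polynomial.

-4+k

Apply the Euclidean algorithm:
  2k**3-8k**2-2k+8 = (-1)(-2k**3+12k**2-22k+24) + (4k**2-24k+32)
  -2k**3+12k**2-22k+24 = (-(1/2)k)(4k**2-24k+32) + (-6k+24)
  4k**2-24k+32 = (-(2/3)k+4/3)(-6k+24) + (0)
Last nonzero remainder: -6k+24. Dividing through by -6 gives the monic gcd k-4.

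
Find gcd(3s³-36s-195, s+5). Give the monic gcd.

1

By polynomial division,
  3s³-36s-195 = (3s²-15s+39)(s+5) + (-390)
  s+5 = (-(1/390)s-1/78)(-390) + (0)
The last nonzero remainder is the constant -390, so the polynomials are coprime and gcd = 1.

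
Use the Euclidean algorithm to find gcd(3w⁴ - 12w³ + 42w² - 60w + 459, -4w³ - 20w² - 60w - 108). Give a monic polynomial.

By polynomial division,
  3w⁴ - 12w³ + 42w² - 60w + 459 = (-(3/4)w + 27/4)(-4w³ - 20w² - 60w - 108) + (132w² + 264w + 1188)
  -4w³ - 20w² - 60w - 108 = (-(1/33)w - 1/11)(132w² + 264w + 1188) + (0)
Last nonzero remainder: 132w² + 264w + 1188. Dividing through by 132 gives the monic gcd w² + 2w + 9.

w² + 2w + 9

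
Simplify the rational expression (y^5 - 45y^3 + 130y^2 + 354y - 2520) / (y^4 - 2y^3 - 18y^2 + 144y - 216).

(y^3 + 6y^2 - 27y - 140)/(y^2 + 4y - 12)

By polynomial division,
  y^5 - 45y^3 + 130y^2 + 354y - 2520 = (y + 2)(y^4 - 2y^3 - 18y^2 + 144y - 216) + (-23y^3 + 22y^2 + 282y - 2088)
  y^4 - 2y^3 - 18y^2 + 144y - 216 = (-(1/23)y + 24/529)(-23y^3 + 22y^2 + 282y - 2088) + (-(3564/529)y^2 + (21384/529)y - 64152/529)
  -23y^3 + 22y^2 + 282y - 2088 = ((12167/3564)y + 15341/891)(-(3564/529)y^2 + (21384/529)y - 64152/529) + (0)
Last nonzero remainder: -(3564/529)y^2 + (21384/529)y - 64152/529. Dividing through by -3564/529 gives the monic gcd y^2 - 6y + 18.
Cancel y^2 - 6y + 18 from numerator and denominator to get the reduced form.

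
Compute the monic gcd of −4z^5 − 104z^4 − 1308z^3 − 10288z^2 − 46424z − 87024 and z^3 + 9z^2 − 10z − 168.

Apply the Euclidean algorithm:
  −4z^5 − 104z^4 − 1308z^3 − 10288z^2 − 46424z − 87024 = (−4z^2 − 68z − 736)(z^3 + 9z^2 − 10z − 168) + (−5016z^2 − 65208z − 210672)
  z^3 + 9z^2 − 10z − 168 = (−(1/5016)z + 1/1254)(−5016z^2 − 65208z − 210672) + (0)
Last nonzero remainder: −5016z^2 − 65208z − 210672. Dividing through by −5016 gives the monic gcd z^2 + 13z + 42.

z^2 + 13z + 42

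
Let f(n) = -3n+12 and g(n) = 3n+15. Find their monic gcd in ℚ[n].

1

Apply the Euclidean algorithm:
  -3n+12 = (-1)(3n+15) + (27)
  3n+15 = ((1/9)n+5/9)(27) + (0)
The last nonzero remainder is the constant 27, so the polynomials are coprime and gcd = 1.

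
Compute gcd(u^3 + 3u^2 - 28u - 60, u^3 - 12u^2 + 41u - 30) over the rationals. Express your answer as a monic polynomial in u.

u - 5

By polynomial division,
  u^3 + 3u^2 - 28u - 60 = (u^3 - 12u^2 + 41u - 30) + (15u^2 - 69u - 30)
  u^3 - 12u^2 + 41u - 30 = ((1/15)u - 37/75)(15u^2 - 69u - 30) + ((224/25)u - 224/5)
  15u^2 - 69u - 30 = ((375/224)u + 75/112)((224/25)u - 224/5) + (0)
Last nonzero remainder: (224/25)u - 224/5. Dividing through by 224/25 gives the monic gcd u - 5.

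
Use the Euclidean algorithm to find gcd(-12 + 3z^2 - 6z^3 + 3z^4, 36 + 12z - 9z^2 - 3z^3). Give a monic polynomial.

-2 + z

By polynomial division,
  3z^4 - 6z^3 + 3z^2 - 12 = (-z + 5)(-3z^3 - 9z^2 + 12z + 36) + (60z^2 - 24z - 192)
  -3z^3 - 9z^2 + 12z + 36 = (-(1/20)z - 17/100)(60z^2 - 24z - 192) + (-(42/25)z + 84/25)
  60z^2 - 24z - 192 = (-(250/7)z - 400/7)(-(42/25)z + 84/25) + (0)
Last nonzero remainder: -(42/25)z + 84/25. Dividing through by -42/25 gives the monic gcd z - 2.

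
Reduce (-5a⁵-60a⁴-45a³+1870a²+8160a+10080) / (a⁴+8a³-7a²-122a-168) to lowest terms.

(-5a³-10a²+160a+480)/(a²-2a-8)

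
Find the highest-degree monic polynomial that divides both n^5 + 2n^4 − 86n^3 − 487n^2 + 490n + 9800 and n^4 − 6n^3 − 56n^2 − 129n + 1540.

Euclidean algorithm in ℚ[n]:
  n^5 + 2n^4 − 86n^3 − 487n^2 + 490n + 9800 = (n + 8)(n^4 − 6n^3 − 56n^2 − 129n + 1540) + (18n^3 + 90n^2 − 18n − 2520)
  n^4 − 6n^3 − 56n^2 − 129n + 1540 = ((1/18)n − 11/18)(18n^3 + 90n^2 − 18n − 2520) + (0)
Last nonzero remainder: 18n^3 + 90n^2 − 18n − 2520. Dividing through by 18 gives the monic gcd n^3 + 5n^2 − n − 140.

n^3 + 5n^2 − n − 140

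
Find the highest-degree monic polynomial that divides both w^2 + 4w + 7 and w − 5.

1

By polynomial division,
  w^2 + 4w + 7 = (w + 9)(w − 5) + (52)
  w − 5 = ((1/52)w − 5/52)(52) + (0)
The last nonzero remainder is the constant 52, so the polynomials are coprime and gcd = 1.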